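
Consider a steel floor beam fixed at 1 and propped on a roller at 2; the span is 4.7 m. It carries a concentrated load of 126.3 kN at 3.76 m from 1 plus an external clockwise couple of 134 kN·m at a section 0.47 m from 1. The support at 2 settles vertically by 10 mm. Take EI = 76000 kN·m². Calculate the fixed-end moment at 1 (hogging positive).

Choose R_2 as the redundant. The primary structure is the cantilever fixed at 1.
Free-end deflection of the primary structure under the applied loading (downward +):
  point load 126.3 at a = 3.76: Pa²(3L − a)/(6EI) = 3077/EI
  clockwise couple 134 at a = 0.47: M₀a(2L − a)/(2EI) = 281.2/EI
  δ_0 = 3358/EI
Flexibility coefficient — unit upward force at 2: δ_{22} = L³/(3EI) = 34.61/EI.
With EI = 76000 kN·m²: δ_0 = 0.044189 m and δ_{22} = 0.000455 m/kN.
Compatibility — the beam at 2 must follow the support down by 0.01 m: δ_0 − R_2·δ_{22} = 0.01, so R_2 = (0.044189 − 0.01)/0.000455 = 75.08 kN.
Moment equilibrium about 1: M_1 = Σ(load moments about 1) − R_2·L = 608.9 − 75.08×4.7 = 256 kN·m.

M_1 = 256 kN·m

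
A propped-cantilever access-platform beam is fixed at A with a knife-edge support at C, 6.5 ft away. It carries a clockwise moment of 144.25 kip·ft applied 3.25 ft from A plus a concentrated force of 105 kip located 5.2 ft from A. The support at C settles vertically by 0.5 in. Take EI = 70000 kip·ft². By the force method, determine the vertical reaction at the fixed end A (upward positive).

R_A = 37.98 kip

Choose R_C as the redundant. The primary structure is the cantilever fixed at A.
Deflection at C on the released cantilever, summing each load's contribution:
  clockwise couple 144.25 at a = 3.25: M₀a(2L − a)/(2EI) = 2285/EI
  point load 105 at a = 5.2: Pa²(3L − a)/(6EI) = 6767/EI
  δ_0 = 9052/EI
Tip deflection under a unit load at C: L³/(3EI) = 91.54/EI.
With EI = 70000 kip·ft²: δ_0 = 0.12932 ft and δ_{CC} = 0.001308 ft/kip.
Compatibility — the beam at C must follow the support down by 0.04167 ft: δ_0 − R_C·δ_{CC} = 0.04167, so R_C = (0.12932 − 0.04167)/0.001308 = 67.02 kip.
Vertical equilibrium: R_A = ΣP − R_C = 105 − 67.02 = 37.98 kip.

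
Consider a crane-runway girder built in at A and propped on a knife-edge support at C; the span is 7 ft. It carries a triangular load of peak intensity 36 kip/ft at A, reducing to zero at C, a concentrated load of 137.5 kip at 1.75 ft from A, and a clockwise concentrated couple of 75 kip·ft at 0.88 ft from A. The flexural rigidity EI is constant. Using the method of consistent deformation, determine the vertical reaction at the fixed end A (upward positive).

R_A = 222.7 kip

Remove the prop at C; the released (primary) structure is a cantilever built in at A.
Deflection at C on the released cantilever, summing each load's contribution:
  triangular load, peak 36 at the fixed end: w₀L⁴/(30EI) = 2881/EI
  point load 137.5 at a = 1.75: Pa²(3L − a)/(6EI) = 1351/EI
  clockwise couple 75 at a = 0.88: M₀a(2L − a)/(2EI) = 433/EI
  δ_0 = 4665/EI
Flexibility coefficient — unit upward force at C: δ_{CC} = L³/(3EI) = 114.3/EI.
The prop prevents deflection at C: R_C = δ_0/δ_{CC} = 4665/114.3 = 40.8 kip.
Vertical equilibrium: R_A = ΣP − R_C = 263.5 − 40.8 = 222.7 kip.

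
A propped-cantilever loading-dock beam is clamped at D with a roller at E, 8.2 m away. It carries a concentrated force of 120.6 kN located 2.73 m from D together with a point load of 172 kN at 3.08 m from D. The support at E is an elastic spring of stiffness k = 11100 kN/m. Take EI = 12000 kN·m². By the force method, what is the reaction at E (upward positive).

R_E = 49.38 kN

Remove the prop at E; the released (primary) structure is a cantilever built in at D.
Primary-structure tip deflection at E by superposition:
  point load 120.6 at a = 2.73: Pa²(3L − a)/(6EI) = 3276/EI
  point load 172 at a = 3.08: Pa²(3L − a)/(6EI) = 5852/EI
  δ_0 = 9128/EI
Flexibility coefficient — unit upward force at E: δ_{EE} = L³/(3EI) = 183.8/EI.
With EI = 12000 kN·m²: δ_0 = 0.7607 m and δ_{EE} = 0.015316 m/kN.
Compatibility — the spring shortens by R_E/k under the reaction it provides: δ_0 − R_E·δ_{EE} = R_E/k. With 1/k = 0.00009 m/kN, R_E = δ_0 / (δ_{EE} + 1/k) = 0.7607 / (0.015316 + 0.00009) = 49.38 kN.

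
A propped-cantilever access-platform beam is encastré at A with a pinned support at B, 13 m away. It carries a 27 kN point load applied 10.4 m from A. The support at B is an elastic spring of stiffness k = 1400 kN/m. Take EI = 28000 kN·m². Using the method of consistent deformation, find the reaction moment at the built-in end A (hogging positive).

M_A = 40.27 kN·m

Remove the prop at B; the released (primary) structure is a cantilever built in at A.
Primary-structure tip deflection at B by superposition:
  point load 27 at a = 10.4: Pa²(3L − a)/(6EI) = 13920/EI
Tip deflection under a unit load at B: L³/(3EI) = 732.3/EI.
With EI = 28000 kN·m²: δ_0 = 0.49715 m and δ_{BB} = 0.026155 m/kN.
Compatibility — the spring shortens by R_B/k under the reaction it provides: δ_0 − R_B·δ_{BB} = R_B/k. With 1/k = 0.000714 m/kN, R_B = δ_0 / (δ_{BB} + 1/k) = 0.49715 / (0.026155 + 0.000714) = 18.5 kN.
Moment equilibrium about A: M_A = Σ(load moments about A) − R_B·L = 280.8 − 18.5×13 = 40.27 kN·m.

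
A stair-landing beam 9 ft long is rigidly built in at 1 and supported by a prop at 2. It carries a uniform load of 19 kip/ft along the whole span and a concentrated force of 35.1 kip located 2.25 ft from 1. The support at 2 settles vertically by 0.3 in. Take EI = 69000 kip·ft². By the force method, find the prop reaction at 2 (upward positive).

R_2 = 60.04 kip

Remove the prop at 2; the released (primary) structure is a cantilever built in at 1.
Primary-structure tip deflection at 2 by superposition:
  UDL 19: wL⁴/(8EI) = 15582/EI
  point load 35.1 at a = 2.25: Pa²(3L − a)/(6EI) = 733/EI
  δ_0 = 16315/EI
Flexibility coefficient — unit upward force at 2: δ_{22} = L³/(3EI) = 243/EI.
With EI = 69000 kip·ft²: δ_0 = 0.23645 ft and δ_{22} = 0.003522 ft/kip.
Compatibility — the beam at 2 must follow the support down by 0.025 ft: δ_0 − R_2·δ_{22} = 0.025, so R_2 = (0.23645 − 0.025)/0.003522 = 60.04 kip.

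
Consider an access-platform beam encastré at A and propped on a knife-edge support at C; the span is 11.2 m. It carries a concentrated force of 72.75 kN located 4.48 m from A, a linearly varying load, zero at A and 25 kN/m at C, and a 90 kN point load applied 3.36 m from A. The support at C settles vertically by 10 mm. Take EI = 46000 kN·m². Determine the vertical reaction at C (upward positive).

R_C = 102.1 kN

Choose R_C as the redundant. The primary structure is the cantilever fixed at A.
Deflection at C on the released cantilever, summing each load's contribution:
  point load 72.75 at a = 4.48: Pa²(3L − a)/(6EI) = 7086/EI
  triangular load, peak 25 at the free end: 11w₀L⁴/(120EI) = 36060/EI
  point load 90 at a = 3.36: Pa²(3L − a)/(6EI) = 5121/EI
  δ_0 = 48267/EI
Flexibility coefficient — unit upward force at C: δ_{CC} = L³/(3EI) = 468.3/EI.
With EI = 46000 kN·m²: δ_0 = 1.0493 m and δ_{CC} = 0.010181 m/kN.
Compatibility — the beam at C must follow the support down by 0.01 m: δ_0 − R_C·δ_{CC} = 0.01, so R_C = (1.0493 − 0.01)/0.010181 = 102.1 kN.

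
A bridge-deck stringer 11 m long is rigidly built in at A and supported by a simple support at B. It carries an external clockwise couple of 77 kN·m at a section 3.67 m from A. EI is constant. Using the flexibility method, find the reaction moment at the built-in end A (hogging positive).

M_A = 12.79 kN·m

Remove the prop at B; the released (primary) structure is a cantilever built in at A.
Free-end deflection of the primary structure under the applied loading (downward +):
  clockwise couple 77 at a = 3.67: M₀a(2L − a)/(2EI) = 2590/EI
Flexibility coefficient — unit upward force at B: δ_{BB} = L³/(3EI) = 443.7/EI.
The prop prevents deflection at B: R_B = δ_0/δ_{BB} = 2590/443.7 = 5.838 kN.
Moment equilibrium about A: M_A = Σ(load moments about A) − R_B·L = 77 − 5.838×11 = 12.79 kN·m.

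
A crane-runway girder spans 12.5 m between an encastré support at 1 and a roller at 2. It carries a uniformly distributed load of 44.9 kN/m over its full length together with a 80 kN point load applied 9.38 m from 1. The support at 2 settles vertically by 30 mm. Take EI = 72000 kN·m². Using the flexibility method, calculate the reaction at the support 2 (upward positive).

Remove the prop at 2; the released (primary) structure is a cantilever built in at 1.
Downward deflection at the released point 2 due to the loads:
  UDL 44.9: wL⁴/(8EI) = 137024/EI
  point load 80 at a = 9.38: Pa²(3L − a)/(6EI) = 32988/EI
  δ_0 = 170012/EI
Flexibility coefficient — unit upward force at 2: δ_{22} = L³/(3EI) = 651/EI.
With EI = 72000 kN·m²: δ_0 = 2.3613 m and δ_{22} = 0.009042 m/kN.
Compatibility — the beam at 2 must follow the support down by 0.03 m: δ_0 − R_2·δ_{22} = 0.03, so R_2 = (2.3613 − 0.03)/0.009042 = 257.8 kN.

R_2 = 257.8 kN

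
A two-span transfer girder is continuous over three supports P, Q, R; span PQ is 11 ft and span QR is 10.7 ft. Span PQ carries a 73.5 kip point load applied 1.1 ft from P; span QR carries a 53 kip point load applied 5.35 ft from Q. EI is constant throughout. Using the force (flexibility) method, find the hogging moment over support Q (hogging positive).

Insert a hinge at Q; M_Q is the redundant, and each span becomes simply supported.
Discontinuity in slope at Q on the released structure — sum the simple-span end rotations:
  span PQ: point load 73.5 at a = 1.1: Pab(L + a)/(6LEI) = 146.7/EI
  span QR: point load 53 at a = 5.35: Pab(L + b)/(6LEI) = 379.2/EI
  relative rotation θ_0 = (146.7 + 379.2)/EI = 526/EI
A unit hogging moment at Q produces rotation L₁/(3EI) + L₂/(3EI) = 7.233/EI.
Compatibility: M_Q·(L₁+L₂)/(3EI) = θ_0, giving M_Q = 72.72 kip·ft (hogging).

M_Q = 72.72 kip·ft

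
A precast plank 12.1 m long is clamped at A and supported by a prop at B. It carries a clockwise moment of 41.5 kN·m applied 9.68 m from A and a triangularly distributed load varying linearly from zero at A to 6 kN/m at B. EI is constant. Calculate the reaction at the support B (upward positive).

Take the reaction at B as the redundant and release it; the primary structure is a cantilever fixed at A.
Deflection at B on the released cantilever, summing each load's contribution:
  clockwise couple 41.5 at a = 9.68: M₀a(2L − a)/(2EI) = 2916/EI
  triangular load, peak 6 at the free end: 11w₀L⁴/(120EI) = 11790/EI
  δ_0 = 14706/EI
Flexibility coefficient — unit upward force at B: δ_{BB} = L³/(3EI) = 590.5/EI.
The prop prevents deflection at B: R_B = δ_0/δ_{BB} = 14706/590.5 = 24.9 kN.

R_B = 24.9 kN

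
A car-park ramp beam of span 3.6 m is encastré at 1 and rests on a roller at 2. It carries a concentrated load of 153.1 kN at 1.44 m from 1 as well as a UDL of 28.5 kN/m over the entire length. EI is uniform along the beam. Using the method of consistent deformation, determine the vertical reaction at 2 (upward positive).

R_2 = 70.32 kN

Remove the prop at 2; the released (primary) structure is a cantilever built in at 1.
Deflection at 2 on the released cantilever, summing each load's contribution:
  point load 153.1 at a = 1.44: Pa²(3L − a)/(6EI) = 495.3/EI
  UDL 28.5: wL⁴/(8EI) = 598.4/EI
  δ_0 = 1094/EI
Tip deflection under a unit load at 2: L³/(3EI) = 15.55/EI.
Compatibility at 2: δ_0 − R_2·δ_{22} = 0, so R_2 = 1094/15.55 = 70.32 kN.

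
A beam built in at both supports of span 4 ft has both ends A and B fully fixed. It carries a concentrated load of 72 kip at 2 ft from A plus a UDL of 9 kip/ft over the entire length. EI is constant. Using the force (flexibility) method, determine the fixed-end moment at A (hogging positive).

M_A = 48 kip·ft

Release both end moments; the primary structure is a simply-supported span AB with redundants M_A and M_B.
Simple-span end rotations at A and B under the given loads:
  at A: point load 72 at a = 2: Pab(L + b)/(6LEI) = 72/EI
  at B: point load 72 at a = 2: Pab(L + a)/(6LEI) = 72/EI
  at A: UDL 9: wL³/(24EI) = 24/EI
  at B: UDL 9: wL³/(24EI) = 24/EI
  θ_A0 = 96/EI,  θ_B0 = 96/EI
Flexibility coefficients: a unit moment at one end gives L/(3EI) there and L/(6EI) at the far end, so f₁₁ = f₂₂ = 1.333/EI and f₁₂ = f₂₁ = 0.6667/EI.
Compatibility — zero rotation at each built-in end:
  1.333 M_A + 0.6667 M_B = 96
  0.6667 M_A + 1.333 M_B = 96
Solving the pair gives M_A = 48 kip·ft and M_B = 48 kip·ft (hogging).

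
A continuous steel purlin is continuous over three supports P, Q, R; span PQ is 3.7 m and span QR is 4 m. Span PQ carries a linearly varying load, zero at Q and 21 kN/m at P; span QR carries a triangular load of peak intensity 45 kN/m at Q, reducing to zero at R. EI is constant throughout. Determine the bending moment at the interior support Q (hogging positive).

M_Q = 32.99 kN·m

Release continuity at Q by inserting a hinge; the redundant is the internal moment M_Q. The primary structure is two simply-supported spans PQ and QR.
End slopes at the hinge Q, treating each span as simply supported:
  span PQ: triangular load, peak 21: 7w₀L³/(360EI) = 20.68/EI
  span QR: triangular load, peak 45: w₀L³/(45EI) = 64/EI
  relative rotation θ_0 = (20.68 + 64)/EI = 84.68/EI
A unit hogging moment at Q produces rotation L₁/(3EI) + L₂/(3EI) = 2.567/EI.
Compatibility: M_Q·(L₁+L₂)/(3EI) = θ_0, giving M_Q = 32.99 kN·m (hogging).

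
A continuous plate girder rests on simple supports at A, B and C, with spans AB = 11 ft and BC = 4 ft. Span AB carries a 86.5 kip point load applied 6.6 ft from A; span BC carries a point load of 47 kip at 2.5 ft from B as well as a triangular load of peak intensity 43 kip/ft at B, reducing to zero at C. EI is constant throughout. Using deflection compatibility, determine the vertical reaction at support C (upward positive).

Insert a hinge at B; M_B is the redundant, and each span becomes simply supported.
Discontinuity in slope at B on the released structure — sum the simple-span end rotations:
  span AB: point load 86.5 at a = 6.6: Pab(L + a)/(6LEI) = 669.9/EI
  span BC: point load 47 at a = 2.5: Pab(L + b)/(6LEI) = 40.39/EI
  span BC: triangular load, peak 43: w₀L³/(45EI) = 61.16/EI
  relative rotation θ_0 = (669.9 + 101.5)/EI = 771.4/EI
A unit hogging moment at B produces rotation L₁/(3EI) + L₂/(3EI) = 5/EI.
Compatibility: M_B·(L₁+L₂)/(3EI) = θ_0, giving M_B = 154.3 kip·ft (hogging).
Span BC, ΣM about C: R_B^{BC}·4 = 299.8 + 154.3, so R_B^{BC} = 113.5 kip and R_C = 133 − 113.5 = 19.47 kip.

R_C = 19.47 kip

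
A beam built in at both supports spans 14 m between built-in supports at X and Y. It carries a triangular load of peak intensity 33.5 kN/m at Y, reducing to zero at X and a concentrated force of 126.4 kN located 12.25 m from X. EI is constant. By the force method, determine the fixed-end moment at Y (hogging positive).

Release both end moments; the primary structure is a simply-supported span XY with redundants M_X and M_Y.
On the primary (simply-supported) span, the end slopes from the loading are:
  at X: triangular load, peak 33.5: 7w₀L³/(360EI) = 1787/EI
  at Y: triangular load, peak 33.5: w₀L³/(45EI) = 2043/EI
  at X: point load 126.4 at a = 12.25: Pab(L + b)/(6LEI) = 508.1/EI
  at Y: point load 126.4 at a = 12.25: Pab(L + a)/(6LEI) = 846.8/EI
  θ_X0 = 2295/EI,  θ_Y0 = 2890/EI
Flexibility coefficients: a unit moment at one end gives L/(3EI) there and L/(6EI) at the far end, so f₁₁ = f₂₂ = 4.667/EI and f₁₂ = f₂₁ = 2.333/EI.
Compatibility — zero rotation at each built-in end:
  4.667 M_X + 2.333 M_Y = 2295
  2.333 M_X + 4.667 M_Y = 2890
Solving the pair gives M_X = 243.1 kN·m and M_Y = 497.7 kN·m (hogging).

M_Y = 497.7 kN·m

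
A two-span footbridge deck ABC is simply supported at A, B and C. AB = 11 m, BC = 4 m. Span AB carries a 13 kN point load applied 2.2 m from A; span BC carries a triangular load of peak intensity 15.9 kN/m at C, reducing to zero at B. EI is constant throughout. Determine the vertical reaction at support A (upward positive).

R_A = 9.125 kN

Release continuity at B by inserting a hinge; the redundant is the internal moment M_B. The primary structure is two simply-supported spans AB and BC.
Discontinuity in slope at B on the released structure — sum the simple-span end rotations:
  span AB: point load 13 at a = 2.2: Pab(L + a)/(6LEI) = 50.34/EI
  span BC: triangular load, peak 15.9: 7w₀L³/(360EI) = 19.79/EI
  relative rotation θ_0 = (50.34 + 19.79)/EI = 70.12/EI
A unit hogging moment at B produces rotation L₁/(3EI) + L₂/(3EI) = 5/EI.
Compatibility: M_B·(L₁+L₂)/(3EI) = θ_0, giving M_B = 14.02 kN·m (hogging).
Span AB, ΣM about A with M_B applied at B: R_B^{AB}·11 = 28.6 + 14.02, so R_B^{AB} = 3.875 kN and R_A = 13 − 3.875 = 9.125 kN.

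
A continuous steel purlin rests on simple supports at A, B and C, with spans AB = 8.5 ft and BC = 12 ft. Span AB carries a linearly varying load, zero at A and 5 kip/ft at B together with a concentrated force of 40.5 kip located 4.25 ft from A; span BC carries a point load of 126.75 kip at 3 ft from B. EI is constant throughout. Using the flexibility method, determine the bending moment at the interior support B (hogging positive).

Take M_B as the redundant. Released structure: two simple spans AB and BC with a hinge at B.
Rotations at B on the released spans (each span's end-slope, ×1/EI):
  span AB: triangular load, peak 5: w₀L³/(45EI) = 68.24/EI
  span AB: point load 40.5 at a = 4.25: Pab(L + a)/(6LEI) = 182.9/EI
  span BC: point load 126.75 at a = 3: Pab(L + b)/(6LEI) = 998.2/EI
  relative rotation θ_0 = (251.1 + 998.2)/EI = 1249/EI
A unit hogging moment at B produces rotation L₁/(3EI) + L₂/(3EI) = 6.833/EI.
Slope continuity at B: θ_0 = M_B·6.833/EI, so M_B = 1249/6.833 = 182.8 kip·ft (hogging).

M_B = 182.8 kip·ft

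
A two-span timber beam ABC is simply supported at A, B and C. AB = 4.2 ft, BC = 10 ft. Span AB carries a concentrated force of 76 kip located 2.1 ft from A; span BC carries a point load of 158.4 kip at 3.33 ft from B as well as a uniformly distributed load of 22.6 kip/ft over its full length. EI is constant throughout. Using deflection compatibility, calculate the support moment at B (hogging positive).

M_B = 423.2 kip·ft

Release continuity at B by inserting a hinge; the redundant is the internal moment M_B. The primary structure is two simply-supported spans AB and BC.
Rotations at B on the released spans (each span's end-slope, ×1/EI):
  span AB: point load 76 at a = 2.1: Pab(L + a)/(6LEI) = 83.79/EI
  span BC: point load 158.4 at a = 3.33: Pab(L + b)/(6LEI) = 977.5/EI
  span BC: UDL 22.6: wL³/(24EI) = 941.7/EI
  relative rotation θ_0 = (83.79 + 1919)/EI = 2003/EI
A unit hogging moment at B produces rotation L₁/(3EI) + L₂/(3EI) = 4.733/EI.
Compatibility: M_B·(L₁+L₂)/(3EI) = θ_0, giving M_B = 423.2 kip·ft (hogging).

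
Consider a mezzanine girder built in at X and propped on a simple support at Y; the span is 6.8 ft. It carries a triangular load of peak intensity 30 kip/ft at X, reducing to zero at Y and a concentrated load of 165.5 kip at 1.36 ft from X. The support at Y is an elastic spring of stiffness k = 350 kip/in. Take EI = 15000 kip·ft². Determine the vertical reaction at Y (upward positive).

Take the reaction at Y as the redundant and release it; the primary structure is a cantilever fixed at X.
Downward deflection at the released point Y due to the loads:
  triangular load, peak 30 at the fixed end: w₀L⁴/(30EI) = 2138/EI
  point load 165.5 at a = 1.36: Pa²(3L − a)/(6EI) = 971.4/EI
  δ_0 = 3110/EI
Flexibility coefficient — unit upward force at Y: δ_{YY} = L³/(3EI) = 104.8/EI.
With EI = 15000 kip·ft²: δ_0 = 0.2073 ft and δ_{YY} = 0.006987 ft/kip.
Compatibility — the spring shortens by R_Y/k under the reaction it provides: δ_0 − R_Y·δ_{YY} = R_Y/k. With 1/k = 1/(350×12) ft/kip = 0.000238 ft/kip, R_Y = δ_0 / (δ_{YY} + 1/k) = 0.2073 / (0.006987 + 0.000238) = 28.69 kip.

R_Y = 28.69 kip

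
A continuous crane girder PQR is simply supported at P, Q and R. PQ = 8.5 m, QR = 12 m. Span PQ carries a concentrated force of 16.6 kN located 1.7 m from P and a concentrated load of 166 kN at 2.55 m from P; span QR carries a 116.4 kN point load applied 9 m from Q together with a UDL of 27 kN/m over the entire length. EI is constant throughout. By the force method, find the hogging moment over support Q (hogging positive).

Take M_Q as the redundant. Released structure: two simple spans PQ and QR with a hinge at Q.
Rotations at Q on the released spans (each span's end-slope, ×1/EI):
  span PQ: point load 16.6 at a = 1.7: Pab(L + a)/(6LEI) = 38.38/EI
  span PQ: point load 166 at a = 2.55: Pab(L + a)/(6LEI) = 545.7/EI
  span QR: point load 116.4 at a = 9: Pab(L + b)/(6LEI) = 654.8/EI
  span QR: UDL 27: wL³/(24EI) = 1944/EI
  relative rotation θ_0 = (584.1 + 2599)/EI = 3183/EI
A unit hogging moment at Q produces rotation L₁/(3EI) + L₂/(3EI) = 6.833/EI.
Compatibility: M_Q·(L₁+L₂)/(3EI) = θ_0, giving M_Q = 465.8 kN·m (hogging).

M_Q = 465.8 kN·m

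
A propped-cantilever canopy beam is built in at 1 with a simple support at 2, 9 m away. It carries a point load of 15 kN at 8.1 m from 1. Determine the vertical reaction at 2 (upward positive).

R_2 = 12.76 kN

Remove the prop at 2; the released (primary) structure is a cantilever built in at 1.
Primary-structure tip deflection at 2 by superposition:
  point load 15 at a = 8.1: Pa²(3L − a)/(6EI) = 3100/EI
Tip deflection under a unit load at 2: L³/(3EI) = 243/EI.
Compatibility at 2: δ_0 − R_2·δ_{22} = 0, so R_2 = 3100/243 = 12.76 kN.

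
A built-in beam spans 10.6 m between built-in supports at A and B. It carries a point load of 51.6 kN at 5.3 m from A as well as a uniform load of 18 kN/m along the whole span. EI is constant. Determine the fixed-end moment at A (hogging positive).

M_A = 236.9 kN·m

Take the two fixed-end moments M_A, M_B as redundants; the released structure is the simple span AB.
Simple-span end rotations at A and B under the given loads:
  at A: point load 51.6 at a = 5.3: Pab(L + b)/(6LEI) = 362.4/EI
  at B: point load 51.6 at a = 5.3: Pab(L + a)/(6LEI) = 362.4/EI
  at A: UDL 18: wL³/(24EI) = 893.3/EI
  at B: UDL 18: wL³/(24EI) = 893.3/EI
  θ_A0 = 1256/EI,  θ_B0 = 1256/EI
Flexibility coefficients: a unit moment at one end gives L/(3EI) there and L/(6EI) at the far end, so f₁₁ = f₂₂ = 3.533/EI and f₁₂ = f₂₁ = 1.767/EI.
Compatibility — zero rotation at each built-in end:
  3.533 M_A + 1.767 M_B = 1256
  1.767 M_A + 3.533 M_B = 1256
Solving the pair gives M_A = 236.9 kN·m and M_B = 236.9 kN·m (hogging).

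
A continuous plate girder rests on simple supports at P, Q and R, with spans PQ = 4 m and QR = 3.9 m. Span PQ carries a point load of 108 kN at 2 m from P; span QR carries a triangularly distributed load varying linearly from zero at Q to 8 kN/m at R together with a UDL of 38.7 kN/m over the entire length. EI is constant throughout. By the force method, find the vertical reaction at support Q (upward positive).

Insert a hinge at Q; M_Q is the redundant, and each span becomes simply supported.
Discontinuity in slope at Q on the released structure — sum the simple-span end rotations:
  span PQ: point load 108 at a = 2: Pab(L + a)/(6LEI) = 108/EI
  span QR: triangular load, peak 8: 7w₀L³/(360EI) = 9.227/EI
  span QR: UDL 38.7: wL³/(24EI) = 95.65/EI
  relative rotation θ_0 = (108 + 104.9)/EI = 212.9/EI
A unit hogging moment at Q produces rotation L₁/(3EI) + L₂/(3EI) = 2.633/EI.
Slope continuity at Q: θ_0 = M_Q·2.633/EI, so M_Q = 212.9/2.633 = 80.84 kN·m (hogging).
Span PQ, ΣM about P with M_Q applied at Q: R_Q^{PQ}·4 = 216 + 80.84, so R_Q^{PQ} = 74.21 kN and R_P = 108 − 74.21 = 33.79 kN.
Span QR, ΣM about R: R_Q^{QR}·3.9 = 314.6 + 80.84, so R_Q^{QR} = 101.4 kN and R_R = 166.5 − 101.4 = 65.14 kN.
R_Q = 74.21 + 101.4 = 175.6 kN.

R_Q = 175.6 kN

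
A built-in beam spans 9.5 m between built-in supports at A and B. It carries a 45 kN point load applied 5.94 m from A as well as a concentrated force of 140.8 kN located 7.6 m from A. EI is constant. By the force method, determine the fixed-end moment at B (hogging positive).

Take the two fixed-end moments M_A, M_B as redundants; the released structure is the simple span AB.
End rotations of the released simple span under the applied load (×1/EI):
  at A: point load 45 at a = 5.94: Pab(L + b)/(6LEI) = 218/EI
  at B: point load 45 at a = 5.94: Pab(L + a)/(6LEI) = 257.8/EI
  at A: point load 140.8 at a = 7.6: Pab(L + b)/(6LEI) = 406.6/EI
  at B: point load 140.8 at a = 7.6: Pab(L + a)/(6LEI) = 609.9/EI
  θ_A0 = 624.7/EI,  θ_B0 = 867.7/EI
Flexibility coefficients: a unit moment at one end gives L/(3EI) there and L/(6EI) at the far end, so f₁₁ = f₂₂ = 3.167/EI and f₁₂ = f₂₁ = 1.583/EI.
Compatibility — zero rotation at each built-in end:
  3.167 M_A + 1.583 M_B = 624.7
  1.583 M_A + 3.167 M_B = 867.7
Solving the pair gives M_A = 80.34 kN·m and M_B = 233.8 kN·m (hogging).

M_B = 233.8 kN·m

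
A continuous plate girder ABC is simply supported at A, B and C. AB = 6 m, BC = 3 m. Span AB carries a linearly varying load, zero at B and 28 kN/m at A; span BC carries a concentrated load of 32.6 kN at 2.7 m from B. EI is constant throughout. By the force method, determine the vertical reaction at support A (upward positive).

Take M_B as the redundant. Released structure: two simple spans AB and BC with a hinge at B.
End slopes at the hinge B, treating each span as simply supported:
  span AB: triangular load, peak 28: 7w₀L³/(360EI) = 117.6/EI
  span BC: point load 32.6 at a = 2.7: Pab(L + b)/(6LEI) = 4.841/EI
  relative rotation θ_0 = (117.6 + 4.841)/EI = 122.4/EI
A unit hogging moment at B produces rotation L₁/(3EI) + L₂/(3EI) = 3/EI.
Compatibility: M_B·(L₁+L₂)/(3EI) = θ_0, giving M_B = 40.81 kN·m (hogging).
Span AB, ΣM about A with M_B applied at B: R_B^{AB}·6 = 168 + 40.81, so R_B^{AB} = 34.8 kN and R_A = 84 − 34.8 = 49.2 kN.

R_A = 49.2 kN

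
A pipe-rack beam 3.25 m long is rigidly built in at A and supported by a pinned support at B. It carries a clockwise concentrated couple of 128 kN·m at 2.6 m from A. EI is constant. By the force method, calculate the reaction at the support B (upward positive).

Take the reaction at B as the redundant and release it; the primary structure is a cantilever fixed at A.
Free-end deflection of the primary structure under the applied loading (downward +):
  clockwise couple 128 at a = 2.6: M₀a(2L − a)/(2EI) = 649/EI
Flexibility coefficient — unit upward force at B: δ_{BB} = L³/(3EI) = 11.44/EI.
Compatibility at B: δ_0 − R_B·δ_{BB} = 0, so R_B = 649/11.44 = 56.71 kN.

R_B = 56.71 kN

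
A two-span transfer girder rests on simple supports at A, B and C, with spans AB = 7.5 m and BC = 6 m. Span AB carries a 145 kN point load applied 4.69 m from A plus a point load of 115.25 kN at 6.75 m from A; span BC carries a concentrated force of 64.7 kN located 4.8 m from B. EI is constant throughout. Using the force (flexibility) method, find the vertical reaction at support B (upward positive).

R_B = 259.1 kN

Release continuity at B by inserting a hinge; the redundant is the internal moment M_B. The primary structure is two simply-supported spans AB and BC.
End slopes at the hinge B, treating each span as simply supported:
  span AB: point load 145 at a = 4.69: Pab(L + a)/(6LEI) = 517.7/EI
  span AB: point load 115.25 at a = 6.75: Pab(L + a)/(6LEI) = 184.8/EI
  span BC: point load 64.7 at a = 4.8: Pab(L + b)/(6LEI) = 74.53/EI
  relative rotation θ_0 = (702.4 + 74.53)/EI = 776.9/EI
A unit hogging moment at B produces rotation L₁/(3EI) + L₂/(3EI) = 4.5/EI.
Slope continuity at B: θ_0 = M_B·4.5/EI, so M_B = 776.9/4.5 = 172.7 kN·m (hogging).
Span AB, ΣM about A with M_B applied at B: R_B^{AB}·7.5 = 1458 + 172.7, so R_B^{AB} = 217.4 kN and R_A = 260.2 − 217.4 = 42.83 kN.
Span BC, ΣM about C: R_B^{BC}·6 = 77.64 + 172.7, so R_B^{BC} = 41.72 kN and R_C = 64.7 − 41.72 = 22.98 kN.
R_B = 217.4 + 41.72 = 259.1 kN.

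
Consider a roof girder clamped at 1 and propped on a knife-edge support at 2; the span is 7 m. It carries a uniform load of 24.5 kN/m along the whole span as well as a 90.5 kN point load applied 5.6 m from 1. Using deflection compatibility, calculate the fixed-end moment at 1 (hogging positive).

M_1 = 210.9 kN·m

Take the reaction at 2 as the redundant and release it; the primary structure is a cantilever fixed at 1.
Primary-structure tip deflection at 2 by superposition:
  UDL 24.5: wL⁴/(8EI) = 7353/EI
  point load 90.5 at a = 5.6: Pa²(3L − a)/(6EI) = 7284/EI
  δ_0 = 14637/EI
Flexibility coefficient — unit upward force at 2: δ_{22} = L³/(3EI) = 114.3/EI.
The prop prevents deflection at 2: R_2 = δ_0/δ_{22} = 14637/114.3 = 128 kN.
Moment equilibrium about 1: M_1 = Σ(load moments about 1) − R_2·L = 1107 − 128×7 = 210.9 kN·m.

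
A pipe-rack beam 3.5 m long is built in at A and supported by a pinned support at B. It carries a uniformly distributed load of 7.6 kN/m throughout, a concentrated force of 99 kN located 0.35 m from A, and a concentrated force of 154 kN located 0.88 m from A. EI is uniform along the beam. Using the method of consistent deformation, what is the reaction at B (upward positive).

R_B = 24.79 kN

Release the roller at B. Primary structure: cantilever fixed at A.
Downward deflection at the released point B due to the loads:
  UDL 7.6: wL⁴/(8EI) = 142.6/EI
  point load 99 at a = 0.35: Pa²(3L − a)/(6EI) = 20.52/EI
  point load 154 at a = 0.88: Pa²(3L − a)/(6EI) = 191.2/EI
  δ_0 = 354.3/EI
Tip deflection under a unit load at B: L³/(3EI) = 14.29/EI.
Compatibility at B: δ_0 − R_B·δ_{BB} = 0, so R_B = 354.3/14.29 = 24.79 kN.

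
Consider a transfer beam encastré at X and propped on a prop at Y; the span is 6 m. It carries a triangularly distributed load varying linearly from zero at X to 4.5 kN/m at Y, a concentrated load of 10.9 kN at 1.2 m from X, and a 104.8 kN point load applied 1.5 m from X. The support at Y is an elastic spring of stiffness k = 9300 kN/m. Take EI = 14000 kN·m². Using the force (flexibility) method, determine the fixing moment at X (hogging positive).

Release the roller at Y. Primary structure: cantilever fixed at X.
Free-end deflection of the primary structure under the applied loading (downward +):
  triangular load, peak 4.5 at the free end: 11w₀L⁴/(120EI) = 534.6/EI
  point load 10.9 at a = 1.2: Pa²(3L − a)/(6EI) = 43.95/EI
  point load 104.8 at a = 1.5: Pa²(3L − a)/(6EI) = 648.5/EI
  δ_0 = 1227/EI
Tip deflection under a unit load at Y: L³/(3EI) = 72/EI.
With EI = 14000 kN·m²: δ_0 = 0.087643 m and δ_{YY} = 0.005143 m/kN.
Compatibility — the spring shortens by R_Y/k under the reaction it provides: δ_0 − R_Y·δ_{YY} = R_Y/k. With 1/k = 0.000108 m/kN, R_Y = δ_0 / (δ_{YY} + 1/k) = 0.087643 / (0.005143 + 0.000108) = 16.69 kN.
Moment equilibrium about X: M_X = Σ(load moments about X) − R_Y·L = 224.3 − 16.69×6 = 124.1 kN·m.

M_X = 124.1 kN·m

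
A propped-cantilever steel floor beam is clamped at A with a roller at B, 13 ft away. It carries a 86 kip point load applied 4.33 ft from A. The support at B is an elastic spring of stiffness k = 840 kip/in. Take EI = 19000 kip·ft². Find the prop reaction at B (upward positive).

R_B = 12.69 kip

Remove the prop at B; the released (primary) structure is a cantilever built in at A.
Free-end deflection of the primary structure under the applied loading (downward +):
  point load 86 at a = 4.33: Pa²(3L − a)/(6EI) = 9317/EI
Flexibility coefficient — unit upward force at B: δ_{BB} = L³/(3EI) = 732.3/EI.
With EI = 19000 kip·ft²: δ_0 = 0.49037 ft and δ_{BB} = 0.038544 ft/kip.
Compatibility — the spring shortens by R_B/k under the reaction it provides: δ_0 − R_B·δ_{BB} = R_B/k. With 1/k = 1/(840×12) ft/kip = 0.000099 ft/kip, R_B = δ_0 / (δ_{BB} + 1/k) = 0.49037 / (0.038544 + 0.000099) = 12.69 kip.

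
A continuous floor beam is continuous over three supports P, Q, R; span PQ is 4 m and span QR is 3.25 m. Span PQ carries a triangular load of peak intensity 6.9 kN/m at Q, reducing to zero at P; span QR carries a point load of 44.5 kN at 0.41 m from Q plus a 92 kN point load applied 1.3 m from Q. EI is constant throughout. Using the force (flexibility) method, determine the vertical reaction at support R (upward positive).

Insert a hinge at Q; M_Q is the redundant, and each span becomes simply supported.
Rotations at Q on the released spans (each span's end-slope, ×1/EI):
  span PQ: triangular load, peak 6.9: w₀L³/(45EI) = 9.813/EI
  span QR: point load 44.5 at a = 0.41: Pab(L + b)/(6LEI) = 16.18/EI
  span QR: point load 92 at a = 1.3: Pab(L + b)/(6LEI) = 62.19/EI
  relative rotation θ_0 = (9.813 + 78.37)/EI = 88.19/EI
A unit hogging moment at Q produces rotation L₁/(3EI) + L₂/(3EI) = 2.417/EI.
Compatibility: M_Q·(L₁+L₂)/(3EI) = θ_0, giving M_Q = 36.49 kN·m (hogging).
Span QR, ΣM about R: R_Q^{QR}·3.25 = 305.8 + 36.49, so R_Q^{QR} = 105.3 kN and R_R = 136.5 − 105.3 = 31.19 kN.

R_R = 31.19 kN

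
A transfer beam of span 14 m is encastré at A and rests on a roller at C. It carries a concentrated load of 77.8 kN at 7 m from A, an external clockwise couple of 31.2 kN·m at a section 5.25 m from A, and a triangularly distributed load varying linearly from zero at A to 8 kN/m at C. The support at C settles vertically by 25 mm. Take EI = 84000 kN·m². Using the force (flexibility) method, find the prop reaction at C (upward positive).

Choose R_C as the redundant. The primary structure is the cantilever fixed at A.
Primary-structure tip deflection at C by superposition:
  point load 77.8 at a = 7: Pa²(3L − a)/(6EI) = 22238/EI
  clockwise couple 31.2 at a = 5.25: M₀a(2L − a)/(2EI) = 1863/EI
  triangular load, peak 8 at the free end: 11w₀L⁴/(120EI) = 28172/EI
  δ_0 = 52273/EI
Tip deflection under a unit load at C: L³/(3EI) = 914.7/EI.
With EI = 84000 kN·m²: δ_0 = 0.6223 m and δ_{CC} = 0.010889 m/kN.
Compatibility — the beam at C must follow the support down by 0.025 m: δ_0 − R_C·δ_{CC} = 0.025, so R_C = (0.6223 − 0.025)/0.010889 = 54.85 kN.

R_C = 54.85 kN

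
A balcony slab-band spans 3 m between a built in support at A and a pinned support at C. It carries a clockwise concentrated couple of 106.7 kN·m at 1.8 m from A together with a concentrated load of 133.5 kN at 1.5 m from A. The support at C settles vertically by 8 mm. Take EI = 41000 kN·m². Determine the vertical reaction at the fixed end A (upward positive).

Release the roller at C. Primary structure: cantilever fixed at A.
Primary-structure tip deflection at C by superposition:
  clockwise couple 106.7 at a = 1.8: M₀a(2L − a)/(2EI) = 403.3/EI
  point load 133.5 at a = 1.5: Pa²(3L − a)/(6EI) = 375.5/EI
  δ_0 = 778.8/EI
Tip deflection under a unit load at C: L³/(3EI) = 9/EI.
With EI = 41000 kN·m²: δ_0 = 0.018995 m and δ_{CC} = 0.00022 m/kN.
Compatibility — the beam at C must follow the support down by 0.008 m: δ_0 − R_C·δ_{CC} = 0.008, so R_C = (0.018995 − 0.008)/0.00022 = 50.09 kN.
Vertical equilibrium: R_A = ΣP − R_C = 133.5 − 50.09 = 83.41 kN.

R_A = 83.41 kN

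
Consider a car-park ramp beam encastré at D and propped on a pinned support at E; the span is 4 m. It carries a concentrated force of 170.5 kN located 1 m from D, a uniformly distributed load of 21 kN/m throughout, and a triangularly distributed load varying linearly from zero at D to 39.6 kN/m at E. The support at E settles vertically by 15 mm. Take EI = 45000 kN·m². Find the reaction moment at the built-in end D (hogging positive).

M_D = 317.4 kN·m

Choose R_E as the redundant. The primary structure is the cantilever fixed at D.
Free-end deflection of the primary structure under the applied loading (downward +):
  point load 170.5 at a = 1: Pa²(3L − a)/(6EI) = 312.6/EI
  UDL 21: wL⁴/(8EI) = 672/EI
  triangular load, peak 39.6 at the free end: 11w₀L⁴/(120EI) = 929.3/EI
  δ_0 = 1914/EI
Flexibility coefficient — unit upward force at E: δ_{EE} = L³/(3EI) = 21.33/EI.
With EI = 45000 kN·m²: δ_0 = 0.04253 m and δ_{EE} = 0.000474 m/kN.
Compatibility — the beam at E must follow the support down by 0.015 m: δ_0 − R_E·δ_{EE} = 0.015, so R_E = (0.04253 − 0.015)/0.000474 = 58.07 kN.
Moment equilibrium about D: M_D = Σ(load moments about D) − R_E·L = 549.7 − 58.07×4 = 317.4 kN·m.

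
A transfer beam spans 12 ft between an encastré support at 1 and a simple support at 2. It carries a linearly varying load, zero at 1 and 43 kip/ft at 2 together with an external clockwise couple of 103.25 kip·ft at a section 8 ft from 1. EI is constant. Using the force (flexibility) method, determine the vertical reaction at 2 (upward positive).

R_2 = 153.4 kip

Release the roller at 2. Primary structure: cantilever fixed at 1.
Primary-structure tip deflection at 2 by superposition:
  triangular load, peak 43 at the free end: 11w₀L⁴/(120EI) = 81734/EI
  clockwise couple 103.25 at a = 8: M₀a(2L − a)/(2EI) = 6608/EI
  δ_0 = 88342/EI
Flexibility coefficient — unit upward force at 2: δ_{22} = L³/(3EI) = 576/EI.
Compatibility at 2: δ_0 − R_2·δ_{22} = 0, so R_2 = 88342/576 = 153.4 kip.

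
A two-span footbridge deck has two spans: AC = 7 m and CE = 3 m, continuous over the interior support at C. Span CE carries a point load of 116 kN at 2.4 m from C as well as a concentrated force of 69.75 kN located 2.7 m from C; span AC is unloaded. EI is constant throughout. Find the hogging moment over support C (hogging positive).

M_C = 13.13 kN·m

Release continuity at C by inserting a hinge; the redundant is the internal moment M_C. The primary structure is two simply-supported spans AC and CE.
Discontinuity in slope at C on the released structure — sum the simple-span end rotations:
  span CE: point load 116 at a = 2.4: Pab(L + b)/(6LEI) = 33.41/EI
  span CE: point load 69.75 at a = 2.7: Pab(L + b)/(6LEI) = 10.36/EI
  relative rotation θ_0 = (0 + 43.77)/EI = 43.77/EI
A unit hogging moment at C produces rotation L₁/(3EI) + L₂/(3EI) = 3.333/EI.
Compatibility: M_C·(L₁+L₂)/(3EI) = θ_0, giving M_C = 13.13 kN·m (hogging).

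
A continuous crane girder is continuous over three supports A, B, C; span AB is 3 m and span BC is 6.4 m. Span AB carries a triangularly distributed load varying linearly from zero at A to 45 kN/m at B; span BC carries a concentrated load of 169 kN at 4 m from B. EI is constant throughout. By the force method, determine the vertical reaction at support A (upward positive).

Take M_B as the redundant. Released structure: two simple spans AB and BC with a hinge at B.
End slopes at the hinge B, treating each span as simply supported:
  span AB: triangular load, peak 45: w₀L³/(45EI) = 27/EI
  span BC: point load 169 at a = 4: Pab(L + b)/(6LEI) = 371.8/EI
  relative rotation θ_0 = (27 + 371.8)/EI = 398.8/EI
A unit hogging moment at B produces rotation L₁/(3EI) + L₂/(3EI) = 3.133/EI.
Compatibility: M_B·(L₁+L₂)/(3EI) = θ_0, giving M_B = 127.3 kN·m (hogging).
Span AB, ΣM about A with M_B applied at B: R_B^{AB}·3 = 135 + 127.3, so R_B^{AB} = 87.43 kN and R_A = 67.5 − 87.43 = -19.93 kN.

R_A = -19.93 kN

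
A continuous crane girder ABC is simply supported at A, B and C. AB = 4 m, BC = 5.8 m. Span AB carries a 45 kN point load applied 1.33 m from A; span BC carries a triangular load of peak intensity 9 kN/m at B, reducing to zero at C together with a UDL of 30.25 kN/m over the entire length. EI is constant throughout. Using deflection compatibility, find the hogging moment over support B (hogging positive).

M_B = 98.09 kN·m

Release continuity at B by inserting a hinge; the redundant is the internal moment M_B. The primary structure is two simply-supported spans AB and BC.
End slopes at the hinge B, treating each span as simply supported:
  span AB: point load 45 at a = 1.33: Pab(L + a)/(6LEI) = 35.49/EI
  span BC: triangular load, peak 9: w₀L³/(45EI) = 39.02/EI
  span BC: UDL 30.25: wL³/(24EI) = 245.9/EI
  relative rotation θ_0 = (35.49 + 284.9)/EI = 320.4/EI
A unit hogging moment at B produces rotation L₁/(3EI) + L₂/(3EI) = 3.267/EI.
Compatibility: M_B·(L₁+L₂)/(3EI) = θ_0, giving M_B = 98.09 kN·m (hogging).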